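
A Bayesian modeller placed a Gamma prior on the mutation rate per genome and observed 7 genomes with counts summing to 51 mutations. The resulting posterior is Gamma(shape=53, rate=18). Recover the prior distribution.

Gamma(shape=2, rate=11)

A Gamma(α, β) prior (rate parametrization) on a Poisson rate with n observations summing to S gives posterior Gamma(α+S, β+n).
So α = 53 − 51 = 2 and β = 18 − 7 = 11.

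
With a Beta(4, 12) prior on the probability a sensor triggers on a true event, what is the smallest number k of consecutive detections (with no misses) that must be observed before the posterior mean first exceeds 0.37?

k = 4

After k detections and 0 misses the posterior is Beta(4+k, 12), with mean (4+k)/(4+12+k).
Set (4+k)/(16+k) > 0.37 and solve: k > (0.37·16 − 4)/(1 − 0.37) = 3.048.
The smallest integer exceeding 3.048 is 4.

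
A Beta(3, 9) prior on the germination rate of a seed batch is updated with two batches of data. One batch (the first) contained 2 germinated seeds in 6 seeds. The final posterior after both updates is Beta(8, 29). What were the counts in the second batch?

Sequential conjugate updates are equivalent to a single update on the pooled data, so total successes = posterior α − prior α and total failures = posterior β − prior β.
Total across both batches: 8−3=5 germinated seeds, 29−9=20 non-germinating seeds.
Subtract the first batch: 5−2=3 germinated seeds and 20−4=16 non-germinating seeds.

3 germinated seeds and 16 non-germinating seeds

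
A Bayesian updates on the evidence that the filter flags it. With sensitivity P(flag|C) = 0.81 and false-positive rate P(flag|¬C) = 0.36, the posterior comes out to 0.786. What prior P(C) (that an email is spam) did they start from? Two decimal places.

In odds form, posterior odds = prior odds × likelihood ratio, so prior odds = posterior odds ÷ LR.
Posterior odds = 0.786/(1−0.786) = 3.6729. LR = 0.81/0.36 = 2.2500.
Prior odds = 3.6729/2.2500 = 1.6324, so P(C) = 1.6324/(1+1.6324) ≈ 0.62.

P(C) = 0.62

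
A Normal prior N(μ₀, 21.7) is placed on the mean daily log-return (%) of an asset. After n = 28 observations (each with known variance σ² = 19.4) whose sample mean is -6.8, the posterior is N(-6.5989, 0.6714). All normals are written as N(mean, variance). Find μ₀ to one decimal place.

With known observation variance, the Normal–Normal posterior has precision τ_n = τ₀ + n/σ² and mean μ_n = (τ₀μ₀ + (n/σ²)x̄)/τ_n.
Here τ₀ = 1/21.7 = 0.046083 and τ_data = 28/19.4 = 1.443299, so τ_n = 1.489382.
Rearranging for μ₀: μ₀ = (μ_n·τ_n − τ_data·x̄)/τ₀ = (-6.5989·1.489382 − 1.443299·-6.8) / 0.046083 = -0.013850/0.046083 ≈ -0.3.

μ₀ = -0.3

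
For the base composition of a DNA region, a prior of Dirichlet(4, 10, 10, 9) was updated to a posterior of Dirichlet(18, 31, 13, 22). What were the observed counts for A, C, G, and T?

counts (14, 21, 3, 13)

For a Dirichlet(α) prior with multinomial counts c, the posterior is Dirichlet(α + c) componentwise.
Counts are posterior − prior componentwise: 18−4=14, 31−10=21, 13−10=3, 22−9=13.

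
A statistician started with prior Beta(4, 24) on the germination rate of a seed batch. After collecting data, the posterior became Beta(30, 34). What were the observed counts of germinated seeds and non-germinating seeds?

Beta is conjugate to the binomial likelihood: posterior = Beta(α+s, β+f).
So s = 30 − 4 = 26 and f = 34 − 24 = 10.

26 germinated seeds and 10 non-germinating seeds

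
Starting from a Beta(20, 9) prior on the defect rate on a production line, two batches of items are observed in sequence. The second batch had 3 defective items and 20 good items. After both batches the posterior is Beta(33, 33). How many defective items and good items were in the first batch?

Sequential conjugate updates are equivalent to a single update on the pooled data, so total successes = posterior α − prior α and total failures = posterior β − prior β.
Total across both batches: 33−20=13 defective items, 33−9=24 good items.
Subtract the second batch: 13−3=10 defective items and 24−20=4 good items.

10 defective items and 4 good items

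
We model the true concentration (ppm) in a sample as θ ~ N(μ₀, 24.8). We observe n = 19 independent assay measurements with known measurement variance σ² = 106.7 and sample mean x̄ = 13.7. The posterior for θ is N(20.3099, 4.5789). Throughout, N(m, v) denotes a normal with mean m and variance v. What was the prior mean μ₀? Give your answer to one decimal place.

With known observation variance, the Normal–Normal posterior has precision τ_n = τ₀ + n/σ² and mean μ_n = (τ₀μ₀ + (n/σ²)x̄)/τ_n.
Here τ₀ = 1/24.8 = 0.040323 and τ_data = 19/106.7 = 0.178069, so τ_n = 0.218392.
Rearranging for μ₀: μ₀ = (μ_n·τ_n − τ_data·x̄)/τ₀ = (20.3099·0.218392 − 0.178069·13.7) / 0.040323 = 1.995974/0.040323 ≈ 49.5.

μ₀ = 49.5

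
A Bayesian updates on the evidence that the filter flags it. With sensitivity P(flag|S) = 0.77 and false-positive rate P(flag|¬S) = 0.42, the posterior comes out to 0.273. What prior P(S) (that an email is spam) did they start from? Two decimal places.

P(S) = 0.17

In odds form, posterior odds = prior odds × likelihood ratio, so prior odds = posterior odds ÷ LR.
Posterior odds = 0.273/(1−0.273) = 0.3755. LR = 0.77/0.42 = 1.8333.
Prior odds = 0.3755/1.8333 = 0.2048, so P(S) = 0.2048/(1+0.2048) ≈ 0.17.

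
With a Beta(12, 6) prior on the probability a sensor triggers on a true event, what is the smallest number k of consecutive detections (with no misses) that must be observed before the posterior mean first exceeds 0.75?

k = 7

After k detections and 0 misses the posterior is Beta(12+k, 6), with mean (12+k)/(12+6+k).
Set (12+k)/(18+k) > 0.75 and solve: k > (0.75·18 − 12)/(1 − 0.75) = 6.000.
The smallest integer exceeding 6.000 is 7.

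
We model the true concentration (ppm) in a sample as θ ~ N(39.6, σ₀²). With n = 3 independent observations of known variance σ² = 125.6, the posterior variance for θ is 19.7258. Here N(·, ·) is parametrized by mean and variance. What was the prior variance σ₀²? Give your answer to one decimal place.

Posterior precision equals prior precision plus data precision: 1/σ_n² = 1/σ₀² + n/σ².
So 1/σ₀² = 1/19.7258 − 3/125.6 = 0.050695 − 0.023885 = 0.026810.
Hence σ₀² = 1/0.026810 ≈ 37.3.

σ₀² = 37.3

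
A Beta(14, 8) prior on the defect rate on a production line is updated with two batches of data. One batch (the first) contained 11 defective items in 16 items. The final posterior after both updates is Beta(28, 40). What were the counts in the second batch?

Sequential conjugate updates are equivalent to a single update on the pooled data, so total successes = posterior α − prior α and total failures = posterior β − prior β.
Total across both batches: 28−14=14 defective items, 40−8=32 good items.
Subtract the first batch: 14−11=3 defective items and 32−5=27 good items.

3 defective items and 27 good items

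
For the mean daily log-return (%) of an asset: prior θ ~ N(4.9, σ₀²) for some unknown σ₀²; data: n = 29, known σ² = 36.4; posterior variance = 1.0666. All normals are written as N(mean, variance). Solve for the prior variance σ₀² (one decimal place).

σ₀² = 7.1

For the Normal–Normal model with known σ², precisions add: τ_n = τ₀ + n/σ².
So 1/σ₀² = 1/1.0666 − 29/36.4 = 0.937559 − 0.796703 = 0.140856.
Hence σ₀² = 1/0.140856 ≈ 7.1.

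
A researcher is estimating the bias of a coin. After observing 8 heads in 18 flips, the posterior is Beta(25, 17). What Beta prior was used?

Beta(17, 7)

A Beta(a, b) prior with s successes and f failures in binomial data gives a Beta(a+s, b+f) posterior.
So a = 25 − 8 = 17 and b = 17 − 10 = 7.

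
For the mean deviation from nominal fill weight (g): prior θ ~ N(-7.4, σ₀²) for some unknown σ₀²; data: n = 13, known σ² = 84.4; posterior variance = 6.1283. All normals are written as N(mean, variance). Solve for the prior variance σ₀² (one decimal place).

σ₀² = 109.3

For the Normal–Normal model with known σ², precisions add: τ_n = τ₀ + n/σ².
So 1/σ₀² = 1/6.1283 − 13/84.4 = 0.163177 − 0.154028 = 0.009149.
Hence σ₀² = 1/0.009149 ≈ 109.3.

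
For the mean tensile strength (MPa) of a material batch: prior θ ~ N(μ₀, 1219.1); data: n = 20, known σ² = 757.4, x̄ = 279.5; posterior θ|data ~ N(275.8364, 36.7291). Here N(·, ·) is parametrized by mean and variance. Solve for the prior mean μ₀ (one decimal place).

μ₀ = 157.9

The posterior mean is a precision-weighted average: μ_n = (τ₀μ₀ + τ_data·x̄)/(τ₀+τ_data), with τ₀=1/σ₀² and τ_data=n/σ².
Here τ₀ = 1/1219.1 = 0.000820 and τ_data = 20/757.4 = 0.026406, so τ_n = 0.027226.
Rearranging for μ₀: μ₀ = (μ_n·τ_n − τ_data·x̄)/τ₀ = (275.8364·0.027226 − 0.026406·279.5) / 0.000820 = 0.129445/0.000820 ≈ 157.9.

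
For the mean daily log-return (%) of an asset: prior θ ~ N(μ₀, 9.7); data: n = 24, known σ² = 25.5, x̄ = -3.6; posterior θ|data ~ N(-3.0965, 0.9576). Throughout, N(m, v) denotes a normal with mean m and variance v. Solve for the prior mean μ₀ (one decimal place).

With known observation variance, the Normal–Normal posterior has precision τ_n = τ₀ + n/σ² and mean μ_n = (τ₀μ₀ + (n/σ²)x̄)/τ_n.
Here τ₀ = 1/9.7 = 0.103093 and τ_data = 24/25.5 = 0.941176, so τ_n = 1.044269.
Rearranging for μ₀: μ₀ = (μ_n·τ_n − τ_data·x̄)/τ₀ = (-3.0965·1.044269 − 0.941176·-3.6) / 0.103093 = 0.154655/0.103093 ≈ 1.5.

μ₀ = 1.5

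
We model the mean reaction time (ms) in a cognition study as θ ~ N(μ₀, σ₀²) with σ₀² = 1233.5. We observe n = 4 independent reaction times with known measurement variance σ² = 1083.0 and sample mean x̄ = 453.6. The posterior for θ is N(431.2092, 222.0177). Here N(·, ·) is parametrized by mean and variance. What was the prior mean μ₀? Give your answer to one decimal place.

The posterior mean is a precision-weighted average: μ_n = (τ₀μ₀ + τ_data·x̄)/(τ₀+τ_data), with τ₀=1/σ₀² and τ_data=n/σ².
Here τ₀ = 1/1233.5 = 0.000811 and τ_data = 4/1083.0 = 0.003693, so τ_n = 0.004504.
Rearranging for μ₀: μ₀ = (μ_n·τ_n − τ_data·x̄)/τ₀ = (431.2092·0.004504 − 0.003693·453.6) / 0.000811 = 0.267021/0.000811 ≈ 329.2.

μ₀ = 329.2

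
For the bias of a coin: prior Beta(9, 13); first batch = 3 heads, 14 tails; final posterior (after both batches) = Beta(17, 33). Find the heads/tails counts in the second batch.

Because Beta–binomial updating is additive in the counts, the combined data contributed (α_post−α_prior, β_post−β_prior) successes and failures.
Total across both batches: 17−9=8 heads, 33−13=20 tails.
Subtract the first batch: 8−3=5 heads and 20−14=6 tails.

5 heads and 6 tails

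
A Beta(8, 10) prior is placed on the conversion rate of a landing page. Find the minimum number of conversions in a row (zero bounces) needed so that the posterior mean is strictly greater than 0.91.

After k conversions and 0 bounces the posterior is Beta(8+k, 10), with mean (8+k)/(8+10+k).
Set (8+k)/(18+k) > 0.91 and solve: k > (0.91·18 − 8)/(1 − 0.91) = 93.111.
The smallest integer exceeding 93.111 is 94, and checking k=94: (102)/(112) = 0.9107 > 0.91.

k = 94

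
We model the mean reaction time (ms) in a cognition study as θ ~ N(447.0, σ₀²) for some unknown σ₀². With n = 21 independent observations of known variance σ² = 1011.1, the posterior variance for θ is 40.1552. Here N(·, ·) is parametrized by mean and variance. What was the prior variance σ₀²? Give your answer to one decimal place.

Posterior precision equals prior precision plus data precision: 1/σ_n² = 1/σ₀² + n/σ².
So 1/σ₀² = 1/40.1552 − 21/1011.1 = 0.024903 − 0.020769 = 0.004134.
Hence σ₀² = 1/0.004134 ≈ 241.9.

σ₀² = 241.9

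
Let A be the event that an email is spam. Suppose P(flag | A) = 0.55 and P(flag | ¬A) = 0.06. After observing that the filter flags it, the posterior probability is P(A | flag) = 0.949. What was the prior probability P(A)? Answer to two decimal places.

P(A) = 0.67

In odds form, posterior odds = prior odds × likelihood ratio, so prior odds = posterior odds ÷ LR.
Posterior odds = 0.949/(1−0.949) = 18.6078. LR = 0.55/0.06 = 9.1667.
Prior odds = 18.6078/9.1667 = 2.0299, so P(A) = 2.0299/(1+2.0299) ≈ 0.67.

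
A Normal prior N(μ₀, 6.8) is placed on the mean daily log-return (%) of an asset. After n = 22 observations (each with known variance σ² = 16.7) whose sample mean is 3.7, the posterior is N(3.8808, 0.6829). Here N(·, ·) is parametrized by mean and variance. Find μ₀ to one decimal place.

The posterior mean is a precision-weighted average: μ_n = (τ₀μ₀ + τ_data·x̄)/(τ₀+τ_data), with τ₀=1/σ₀² and τ_data=n/σ².
Here τ₀ = 1/6.8 = 0.147059 and τ_data = 22/16.7 = 1.317365, so τ_n = 1.464424.
Rearranging for μ₀: μ₀ = (μ_n·τ_n − τ_data·x̄)/τ₀ = (3.8808·1.464424 − 1.317365·3.7) / 0.147059 = 0.808886/0.147059 ≈ 5.5.

μ₀ = 5.5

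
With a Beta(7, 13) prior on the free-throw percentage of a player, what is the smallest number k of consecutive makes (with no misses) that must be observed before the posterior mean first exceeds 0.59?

k = 12

After k makes and 0 misses the posterior is Beta(7+k, 13), with mean (7+k)/(7+13+k).
Set (7+k)/(20+k) > 0.59 and solve: k > (0.59·20 − 7)/(1 − 0.59) = 11.707.
The smallest integer exceeding 11.707 is 12.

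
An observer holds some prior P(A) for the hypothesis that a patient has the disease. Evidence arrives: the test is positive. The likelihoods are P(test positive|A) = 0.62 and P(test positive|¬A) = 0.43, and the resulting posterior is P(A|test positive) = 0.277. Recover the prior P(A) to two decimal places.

Bayes' rule in odds form gives O(A|E) = O(A)·[P(E|A)/P(E|¬A)], hence O(A) = O(A|E)/LR.
Posterior odds = 0.277/(1−0.277) = 0.3831. LR = 0.62/0.43 = 1.4419.
Prior odds = 0.3831/1.4419 = 0.2657, so P(A) = 0.2657/(1+0.2657) ≈ 0.21.

P(A) = 0.21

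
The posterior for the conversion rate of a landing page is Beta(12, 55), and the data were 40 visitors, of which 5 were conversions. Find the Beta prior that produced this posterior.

Beta(7, 20)

Under Beta–binomial conjugacy the posterior parameters are (a+s, b+f).
Subtract the data counts: 12−5=7, 55−35=20.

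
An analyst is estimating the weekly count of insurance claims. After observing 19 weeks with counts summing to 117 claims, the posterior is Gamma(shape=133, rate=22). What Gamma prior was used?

A Gamma(α, β) prior (rate parametrization) on a Poisson rate with n observations summing to S gives posterior Gamma(α+S, β+n).
So α = 133 − 117 = 16 and β = 22 − 19 = 3.

Gamma(shape=16, rate=3)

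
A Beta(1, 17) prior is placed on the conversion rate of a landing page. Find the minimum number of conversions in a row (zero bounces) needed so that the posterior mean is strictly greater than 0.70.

After k conversions and 0 bounces the posterior is Beta(1+k, 17), with mean (1+k)/(1+17+k).
Set (1+k)/(18+k) > 0.70 and solve: k > (0.70·18 − 1)/(1 − 0.70) = 38.667.
The smallest integer exceeding 38.667 is 39, and checking k=39: (40)/(57) = 0.7018 > 0.70.

k = 39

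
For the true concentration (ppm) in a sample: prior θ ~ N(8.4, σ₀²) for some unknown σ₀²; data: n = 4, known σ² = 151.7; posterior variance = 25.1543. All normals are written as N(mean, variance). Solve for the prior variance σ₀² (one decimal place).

Posterior precision equals prior precision plus data precision: 1/σ_n² = 1/σ₀² + n/σ².
So 1/σ₀² = 1/25.1543 − 4/151.7 = 0.039755 − 0.026368 = 0.013387.
Hence σ₀² = 1/0.013387 ≈ 74.7.

σ₀² = 74.7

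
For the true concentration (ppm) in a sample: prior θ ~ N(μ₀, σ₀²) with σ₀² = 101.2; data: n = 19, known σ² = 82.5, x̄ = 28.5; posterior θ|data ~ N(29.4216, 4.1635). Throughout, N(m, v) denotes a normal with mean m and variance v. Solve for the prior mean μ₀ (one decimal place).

μ₀ = 50.9

The posterior mean is a precision-weighted average: μ_n = (τ₀μ₀ + τ_data·x̄)/(τ₀+τ_data), with τ₀=1/σ₀² and τ_data=n/σ².
Here τ₀ = 1/101.2 = 0.009881 and τ_data = 19/82.5 = 0.230303, so τ_n = 0.240184.
Rearranging for μ₀: μ₀ = (μ_n·τ_n − τ_data·x̄)/τ₀ = (29.4216·0.240184 − 0.230303·28.5) / 0.009881 = 0.502962/0.009881 ≈ 50.9.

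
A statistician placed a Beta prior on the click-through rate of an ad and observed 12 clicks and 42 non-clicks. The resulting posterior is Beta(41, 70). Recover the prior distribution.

Beta(29, 28)

Under Beta–binomial conjugacy the posterior parameters are (a+s, b+f).
Subtract the data counts: 41−12=29, 70−42=28.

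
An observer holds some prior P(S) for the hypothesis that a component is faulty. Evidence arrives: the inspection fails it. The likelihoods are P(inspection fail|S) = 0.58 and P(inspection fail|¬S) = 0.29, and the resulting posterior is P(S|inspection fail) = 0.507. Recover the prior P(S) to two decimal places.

In odds form, posterior odds = prior odds × likelihood ratio, so prior odds = posterior odds ÷ LR.
Posterior odds = 0.507/(1−0.507) = 1.0284. LR = 0.58/0.29 = 2.0000.
Prior odds = 1.0284/2.0000 = 0.5142, so P(S) = 0.5142/(1+0.5142) ≈ 0.34.

P(S) = 0.34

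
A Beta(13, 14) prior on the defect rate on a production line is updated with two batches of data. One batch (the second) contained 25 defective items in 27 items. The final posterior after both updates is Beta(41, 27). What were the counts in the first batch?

Because Beta–binomial updating is additive in the counts, the combined data contributed (α_post−α_prior, β_post−β_prior) successes and failures.
Total across both batches: 41−13=28 defective items, 27−14=13 good items.
Subtract the second batch: 28−25=3 defective items and 13−2=11 good items.

3 defective items and 11 good items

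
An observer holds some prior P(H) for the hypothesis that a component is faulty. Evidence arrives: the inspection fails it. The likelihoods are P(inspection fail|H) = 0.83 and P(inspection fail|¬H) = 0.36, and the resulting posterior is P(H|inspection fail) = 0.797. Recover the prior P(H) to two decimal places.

P(H) = 0.63

In odds form, posterior odds = prior odds × likelihood ratio, so prior odds = posterior odds ÷ LR.
Posterior odds = 0.797/(1−0.797) = 3.9261. LR = 0.83/0.36 = 2.3056.
Prior odds = 3.9261/2.3056 = 1.7029, so P(H) = 1.7029/(1+1.7029) ≈ 0.63.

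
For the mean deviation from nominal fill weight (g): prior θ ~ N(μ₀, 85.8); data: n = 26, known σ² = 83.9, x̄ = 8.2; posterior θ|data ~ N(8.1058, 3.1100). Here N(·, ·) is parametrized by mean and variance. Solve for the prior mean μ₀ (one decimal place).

The posterior mean is a precision-weighted average: μ_n = (τ₀μ₀ + τ_data·x̄)/(τ₀+τ_data), with τ₀=1/σ₀² and τ_data=n/σ².
Here τ₀ = 1/85.8 = 0.011655 and τ_data = 26/83.9 = 0.309893, so τ_n = 0.321548.
Rearranging for μ₀: μ₀ = (μ_n·τ_n − τ_data·x̄)/τ₀ = (8.1058·0.321548 − 0.309893·8.2) / 0.011655 = 0.065281/0.011655 ≈ 5.6.

μ₀ = 5.6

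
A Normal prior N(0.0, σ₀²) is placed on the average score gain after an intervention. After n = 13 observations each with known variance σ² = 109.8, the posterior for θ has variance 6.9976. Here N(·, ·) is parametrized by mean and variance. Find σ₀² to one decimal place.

σ₀² = 40.8

Posterior precision equals prior precision plus data precision: 1/σ_n² = 1/σ₀² + n/σ².
So 1/σ₀² = 1/6.9976 − 13/109.8 = 0.142906 − 0.118397 = 0.024509.
Hence σ₀² = 1/0.024509 ≈ 40.8.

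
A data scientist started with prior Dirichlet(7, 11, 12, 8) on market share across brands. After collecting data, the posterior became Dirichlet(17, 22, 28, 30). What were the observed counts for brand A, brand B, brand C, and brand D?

counts (10, 11, 16, 22)

For a Dirichlet(α) prior with multinomial counts c, the posterior is Dirichlet(α + c) componentwise.
Counts are posterior − prior componentwise: 17−7=10, 22−11=11, 28−12=16, 30−8=22.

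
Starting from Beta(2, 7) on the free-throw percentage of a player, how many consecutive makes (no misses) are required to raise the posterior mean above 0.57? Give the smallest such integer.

After k makes and 0 misses the posterior is Beta(2+k, 7), with mean (2+k)/(2+7+k).
Set (2+k)/(9+k) > 0.57 and solve: k > (0.57·9 − 2)/(1 − 0.57) = 7.279.
The smallest integer exceeding 7.279 is 8, and checking k=8: (10)/(17) = 0.5882 > 0.57.

k = 8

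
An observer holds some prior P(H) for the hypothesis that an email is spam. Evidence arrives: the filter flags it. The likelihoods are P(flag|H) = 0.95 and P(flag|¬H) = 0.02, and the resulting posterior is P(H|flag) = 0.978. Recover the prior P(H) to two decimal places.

In odds form, posterior odds = prior odds × likelihood ratio, so prior odds = posterior odds ÷ LR.
Posterior odds = 0.978/(1−0.978) = 44.4545. LR = 0.95/0.02 = 47.5000.
Prior odds = 44.4545/47.5000 = 0.9359, so P(H) = 0.9359/(1+0.9359) ≈ 0.48.

P(H) = 0.48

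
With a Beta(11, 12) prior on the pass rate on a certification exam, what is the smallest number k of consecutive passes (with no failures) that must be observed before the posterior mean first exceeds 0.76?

After k passes and 0 failures the posterior is Beta(11+k, 12), with mean (11+k)/(11+12+k).
Set (11+k)/(23+k) > 0.76 and solve: k > (0.76·23 − 11)/(1 − 0.76) = 27.000.
The smallest integer exceeding 27.000 is 28.

k = 28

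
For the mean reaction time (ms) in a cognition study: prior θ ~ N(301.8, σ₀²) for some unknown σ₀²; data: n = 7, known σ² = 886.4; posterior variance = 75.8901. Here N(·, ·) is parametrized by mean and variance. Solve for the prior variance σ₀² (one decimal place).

Posterior precision equals prior precision plus data precision: 1/σ_n² = 1/σ₀² + n/σ².
So 1/σ₀² = 1/75.8901 − 7/886.4 = 0.013177 − 0.007897 = 0.005280.
Hence σ₀² = 1/0.005280 ≈ 189.4.

σ₀² = 189.4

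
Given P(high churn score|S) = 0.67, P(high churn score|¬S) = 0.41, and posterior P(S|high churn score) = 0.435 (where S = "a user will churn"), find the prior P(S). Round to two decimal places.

P(S) = 0.32

Bayes' rule in odds form gives O(S|E) = O(S)·[P(E|S)/P(E|¬S)], hence O(S) = O(S|E)/LR.
Posterior odds = 0.435/(1−0.435) = 0.7699. LR = 0.67/0.41 = 1.6341.
Prior odds = 0.7699/1.6341 = 0.4711, so P(S) = 0.4711/(1+0.4711) ≈ 0.32.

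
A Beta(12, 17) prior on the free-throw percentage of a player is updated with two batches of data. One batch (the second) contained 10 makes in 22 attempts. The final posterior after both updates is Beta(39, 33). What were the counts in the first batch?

Sequential conjugate updates are equivalent to a single update on the pooled data, so total successes = posterior α − prior α and total failures = posterior β − prior β.
Total across both batches: 39−12=27 makes, 33−17=16 misses.
Subtract the second batch: 27−10=17 makes and 16−12=4 misses.

17 makes and 4 misses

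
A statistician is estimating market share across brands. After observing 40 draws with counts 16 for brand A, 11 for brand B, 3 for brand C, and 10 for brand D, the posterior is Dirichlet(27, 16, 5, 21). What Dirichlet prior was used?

Dirichlet(11, 5, 2, 11)

For a Dirichlet(α) prior with multinomial counts c, the posterior is Dirichlet(α + c) componentwise.
Subtract each count from the matching posterior parameter: 27−16=11, 16−11=5, 5−3=2, 21−10=11.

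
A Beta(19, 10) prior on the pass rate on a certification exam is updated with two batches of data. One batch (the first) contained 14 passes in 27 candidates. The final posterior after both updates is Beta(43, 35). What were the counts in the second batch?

10 passes and 12 failures

Sequential conjugate updates are equivalent to a single update on the pooled data, so total successes = posterior α − prior α and total failures = posterior β − prior β.
Total across both batches: 43−19=24 passes, 35−10=25 failures.
Subtract the first batch: 24−14=10 passes and 25−13=12 failures.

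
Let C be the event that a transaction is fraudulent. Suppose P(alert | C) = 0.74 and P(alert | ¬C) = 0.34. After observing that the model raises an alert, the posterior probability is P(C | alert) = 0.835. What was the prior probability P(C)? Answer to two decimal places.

Bayes' rule in odds form gives O(C|E) = O(C)·[P(E|C)/P(E|¬C)], hence O(C) = O(C|E)/LR.
Posterior odds = 0.835/(1−0.835) = 5.0606. LR = 0.74/0.34 = 2.1765.
Prior odds = 5.0606/2.1765 = 2.3251, so P(C) = 2.3251/(1+2.3251) ≈ 0.70.

P(C) = 0.70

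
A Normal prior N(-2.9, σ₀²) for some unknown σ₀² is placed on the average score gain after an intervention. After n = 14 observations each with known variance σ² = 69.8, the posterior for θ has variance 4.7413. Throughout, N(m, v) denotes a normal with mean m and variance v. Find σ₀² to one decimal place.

σ₀² = 96.7

For the Normal–Normal model with known σ², precisions add: τ_n = τ₀ + n/σ².
So 1/σ₀² = 1/4.7413 − 14/69.8 = 0.210913 − 0.200573 = 0.010340.
Hence σ₀² = 1/0.010340 ≈ 96.7.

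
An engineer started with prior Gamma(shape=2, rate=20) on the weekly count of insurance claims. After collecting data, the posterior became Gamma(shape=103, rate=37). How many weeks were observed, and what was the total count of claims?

n = 17 weeks with total 101 claims

Gamma–Poisson conjugacy: posterior shape = α + Σxᵢ, posterior rate = β + n.
Matching: Σxᵢ = 103 − 2 = 101 and n = 37 − 20 = 17.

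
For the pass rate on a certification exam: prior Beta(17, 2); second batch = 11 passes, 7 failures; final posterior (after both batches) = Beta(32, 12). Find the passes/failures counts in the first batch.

4 passes and 3 failures

Sequential conjugate updates are equivalent to a single update on the pooled data, so total successes = posterior α − prior α and total failures = posterior β − prior β.
Total across both batches: 32−17=15 passes, 12−2=10 failures.
Subtract the second batch: 15−11=4 passes and 10−7=3 failures.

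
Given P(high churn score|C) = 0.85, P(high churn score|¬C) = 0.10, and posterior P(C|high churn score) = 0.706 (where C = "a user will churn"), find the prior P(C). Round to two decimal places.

Bayes' rule in odds form gives O(C|E) = O(C)·[P(E|C)/P(E|¬C)], hence O(C) = O(C|E)/LR.
Posterior odds = 0.706/(1−0.706) = 2.4014. LR = 0.85/0.10 = 8.5000.
Prior odds = 2.4014/8.5000 = 0.2825, so P(C) = 0.2825/(1+0.2825) ≈ 0.22.

P(C) = 0.22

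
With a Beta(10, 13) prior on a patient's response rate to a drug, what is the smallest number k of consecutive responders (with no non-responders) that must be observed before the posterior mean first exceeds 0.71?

After k responders and 0 non-responders the posterior is Beta(10+k, 13), with mean (10+k)/(10+13+k).
Set (10+k)/(23+k) > 0.71 and solve: k > (0.71·23 − 10)/(1 − 0.71) = 21.828.
The smallest integer exceeding 21.828 is 22.

k = 22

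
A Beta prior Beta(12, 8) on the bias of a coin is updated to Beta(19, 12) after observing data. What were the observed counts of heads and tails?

A Beta(α, β) prior with s successes and f failures in binomial data gives a Beta(α+s, β+f) posterior.
Match parameters: s=19−12=7, f=12−8=4.

7 heads and 4 tails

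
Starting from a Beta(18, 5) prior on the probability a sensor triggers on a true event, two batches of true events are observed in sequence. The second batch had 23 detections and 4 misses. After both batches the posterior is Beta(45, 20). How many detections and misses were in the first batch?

4 detections and 11 misses

Because Beta–binomial updating is additive in the counts, the combined data contributed (α_post−α_prior, β_post−β_prior) successes and failures.
Total across both batches: 45−18=27 detections, 20−5=15 misses.
Subtract the second batch: 27−23=4 detections and 15−4=11 misses.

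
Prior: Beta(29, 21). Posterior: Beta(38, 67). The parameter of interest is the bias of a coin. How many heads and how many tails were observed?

9 heads and 46 tails

Under Beta–binomial conjugacy the posterior parameters are (a+s, b+f).
Match parameters: s=38−29=9, f=67−21=46.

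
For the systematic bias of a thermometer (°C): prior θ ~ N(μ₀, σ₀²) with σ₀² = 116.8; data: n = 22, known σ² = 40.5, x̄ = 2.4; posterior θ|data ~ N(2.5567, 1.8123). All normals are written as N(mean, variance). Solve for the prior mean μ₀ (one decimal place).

With known observation variance, the Normal–Normal posterior has precision τ_n = τ₀ + n/σ² and mean μ_n = (τ₀μ₀ + (n/σ²)x̄)/τ_n.
Here τ₀ = 1/116.8 = 0.008562 and τ_data = 22/40.5 = 0.543210, so τ_n = 0.551772.
Rearranging for μ₀: μ₀ = (μ_n·τ_n − τ_data·x̄)/τ₀ = (2.5567·0.551772 − 0.543210·2.4) / 0.008562 = 0.107011/0.008562 ≈ 12.5.

μ₀ = 12.5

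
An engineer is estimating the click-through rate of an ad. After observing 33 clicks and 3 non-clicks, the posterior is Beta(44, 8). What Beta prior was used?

A Beta(α, β) prior with s successes and f failures in binomial data gives a Beta(α+s, β+f) posterior.
So α = 44 − 33 = 11 and β = 8 − 3 = 5.

Beta(11, 5)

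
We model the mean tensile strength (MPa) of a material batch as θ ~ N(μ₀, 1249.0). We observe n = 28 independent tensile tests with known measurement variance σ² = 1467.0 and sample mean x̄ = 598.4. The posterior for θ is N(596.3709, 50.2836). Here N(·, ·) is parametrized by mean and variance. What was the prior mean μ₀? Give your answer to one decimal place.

The posterior mean is a precision-weighted average: μ_n = (τ₀μ₀ + τ_data·x̄)/(τ₀+τ_data), with τ₀=1/σ₀² and τ_data=n/σ².
Here τ₀ = 1/1249.0 = 0.000801 and τ_data = 28/1467.0 = 0.019087, so τ_n = 0.019888.
Rearranging for μ₀: μ₀ = (μ_n·τ_n − τ_data·x̄)/τ₀ = (596.3709·0.019888 − 0.019087·598.4) / 0.000801 = 0.438964/0.000801 ≈ 548.0.

μ₀ = 548.0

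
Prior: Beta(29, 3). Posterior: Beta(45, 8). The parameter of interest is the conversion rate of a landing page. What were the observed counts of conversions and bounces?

Beta is conjugate to the binomial likelihood: posterior = Beta(a+s, b+f).
Match parameters: s=45−29=16, f=8−3=5.

16 conversions and 5 bounces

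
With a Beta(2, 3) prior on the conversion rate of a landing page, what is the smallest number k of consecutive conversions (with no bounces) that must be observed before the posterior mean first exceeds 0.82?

k = 12

After k conversions and 0 bounces the posterior is Beta(2+k, 3), with mean (2+k)/(2+3+k).
Set (2+k)/(5+k) > 0.82 and solve: k > (0.82·5 − 2)/(1 − 0.82) = 11.667.
The smallest integer exceeding 11.667 is 12, and checking k=12: (14)/(17) = 0.8235 > 0.82.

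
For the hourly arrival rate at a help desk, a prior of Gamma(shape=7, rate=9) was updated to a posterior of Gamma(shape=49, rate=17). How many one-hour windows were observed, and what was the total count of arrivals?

A Gamma(α, β) prior (rate parametrization) on a Poisson rate with n observations summing to S gives posterior Gamma(α+S, β+n).
Matching: Σxᵢ = 49 − 7 = 42 and n = 17 − 9 = 8.

n = 8 one-hour windows with total 42 arrivals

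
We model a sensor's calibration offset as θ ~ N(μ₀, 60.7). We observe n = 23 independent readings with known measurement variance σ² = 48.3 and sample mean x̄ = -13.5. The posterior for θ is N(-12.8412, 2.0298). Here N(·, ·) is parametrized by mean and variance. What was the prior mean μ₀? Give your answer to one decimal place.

With known observation variance, the Normal–Normal posterior has precision τ_n = τ₀ + n/σ² and mean μ_n = (τ₀μ₀ + (n/σ²)x̄)/τ_n.
Here τ₀ = 1/60.7 = 0.016474 and τ_data = 23/48.3 = 0.476190, so τ_n = 0.492664.
Rearranging for μ₀: μ₀ = (μ_n·τ_n − τ_data·x̄)/τ₀ = (-12.8412·0.492664 − 0.476190·-13.5) / 0.016474 = 0.102168/0.016474 ≈ 6.2.

μ₀ = 6.2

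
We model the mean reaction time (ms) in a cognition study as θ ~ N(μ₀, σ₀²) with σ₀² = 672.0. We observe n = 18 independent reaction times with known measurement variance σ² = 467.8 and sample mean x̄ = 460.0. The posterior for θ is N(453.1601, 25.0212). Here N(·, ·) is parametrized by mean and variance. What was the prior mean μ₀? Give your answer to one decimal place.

μ₀ = 276.3

The posterior mean is a precision-weighted average: μ_n = (τ₀μ₀ + τ_data·x̄)/(τ₀+τ_data), with τ₀=1/σ₀² and τ_data=n/σ².
Here τ₀ = 1/672.0 = 0.001488 and τ_data = 18/467.8 = 0.038478, so τ_n = 0.039966.
Rearranging for μ₀: μ₀ = (μ_n·τ_n − τ_data·x̄)/τ₀ = (453.1601·0.039966 − 0.038478·460.0) / 0.001488 = 0.411117/0.001488 ≈ 276.3.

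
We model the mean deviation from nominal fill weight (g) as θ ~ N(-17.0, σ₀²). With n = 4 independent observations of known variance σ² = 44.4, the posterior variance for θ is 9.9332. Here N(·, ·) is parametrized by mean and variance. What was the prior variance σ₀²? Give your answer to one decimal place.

σ₀² = 94.5

For the Normal–Normal model with known σ², precisions add: τ_n = τ₀ + n/σ².
So 1/σ₀² = 1/9.9332 − 4/44.4 = 0.100672 − 0.090090 = 0.010582.
Hence σ₀² = 1/0.010582 ≈ 94.5.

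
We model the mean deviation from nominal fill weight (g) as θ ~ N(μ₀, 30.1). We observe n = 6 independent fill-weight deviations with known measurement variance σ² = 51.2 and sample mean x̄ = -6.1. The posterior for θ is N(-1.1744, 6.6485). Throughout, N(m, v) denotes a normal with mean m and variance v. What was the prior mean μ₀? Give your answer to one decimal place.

μ₀ = 16.2

With known observation variance, the Normal–Normal posterior has precision τ_n = τ₀ + n/σ² and mean μ_n = (τ₀μ₀ + (n/σ²)x̄)/τ_n.
Here τ₀ = 1/30.1 = 0.033223 and τ_data = 6/51.2 = 0.117188, so τ_n = 0.150411.
Rearranging for μ₀: μ₀ = (μ_n·τ_n − τ_data·x̄)/τ₀ = (-1.1744·0.150411 − 0.117188·-6.1) / 0.033223 = 0.538204/0.033223 ≈ 16.2.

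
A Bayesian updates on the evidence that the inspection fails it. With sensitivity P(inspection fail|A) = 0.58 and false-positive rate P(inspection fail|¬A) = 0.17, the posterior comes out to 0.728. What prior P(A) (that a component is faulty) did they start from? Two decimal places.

P(A) = 0.44

In odds form, posterior odds = prior odds × likelihood ratio, so prior odds = posterior odds ÷ LR.
Posterior odds = 0.728/(1−0.728) = 2.6765. LR = 0.58/0.17 = 3.4118.
Prior odds = 2.6765/3.4118 = 0.7845, so P(A) = 0.7845/(1+0.7845) ≈ 0.44.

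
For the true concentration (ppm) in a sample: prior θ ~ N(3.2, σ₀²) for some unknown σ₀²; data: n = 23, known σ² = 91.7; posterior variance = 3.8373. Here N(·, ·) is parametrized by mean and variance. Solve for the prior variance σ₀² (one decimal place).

For the Normal–Normal model with known σ², precisions add: τ_n = τ₀ + n/σ².
So 1/σ₀² = 1/3.8373 − 23/91.7 = 0.260600 − 0.250818 = 0.009782.
Hence σ₀² = 1/0.009782 ≈ 102.2.

σ₀² = 102.2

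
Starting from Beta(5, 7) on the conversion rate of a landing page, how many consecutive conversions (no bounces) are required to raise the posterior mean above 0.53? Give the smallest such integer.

k = 3

After k conversions and 0 bounces the posterior is Beta(5+k, 7), with mean (5+k)/(5+7+k).
Set (5+k)/(12+k) > 0.53 and solve: k > (0.53·12 − 5)/(1 − 0.53) = 2.894.
The smallest integer exceeding 2.894 is 3, and checking k=3: (8)/(15) = 0.5333 > 0.53.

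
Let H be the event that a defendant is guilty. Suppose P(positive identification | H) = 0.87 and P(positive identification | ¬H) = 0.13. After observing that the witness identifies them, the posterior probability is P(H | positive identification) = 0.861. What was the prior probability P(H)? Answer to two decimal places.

P(H) = 0.48

In odds form, posterior odds = prior odds × likelihood ratio, so prior odds = posterior odds ÷ LR.
Posterior odds = 0.861/(1−0.861) = 6.1942. LR = 0.87/0.13 = 6.6923.
Prior odds = 6.1942/6.6923 = 0.9256, so P(H) = 0.9256/(1+0.9256) ≈ 0.48.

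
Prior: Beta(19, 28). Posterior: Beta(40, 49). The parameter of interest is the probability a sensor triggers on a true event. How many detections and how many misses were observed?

21 detections and 21 misses

A Beta(a, b) prior with s successes and f failures in binomial data gives a Beta(a+s, b+f) posterior.
So s = 40 − 19 = 21 and f = 49 − 28 = 21.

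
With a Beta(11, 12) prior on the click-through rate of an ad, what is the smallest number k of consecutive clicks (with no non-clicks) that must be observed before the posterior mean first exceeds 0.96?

After k clicks and 0 non-clicks the posterior is Beta(11+k, 12), with mean (11+k)/(11+12+k).
Set (11+k)/(23+k) > 0.96 and solve: k > (0.96·23 − 11)/(1 − 0.96) = 277.000.
The smallest integer exceeding 277.000 is 278, and checking k=278: (289)/(301) = 0.9601 > 0.96.

k = 278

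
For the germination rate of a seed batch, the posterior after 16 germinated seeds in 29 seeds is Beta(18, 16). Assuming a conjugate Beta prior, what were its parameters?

Under Beta–binomial conjugacy the posterior parameters are (α+s, β+f).
So α = 18 − 16 = 2 and β = 16 − 13 = 3.

Beta(2, 3)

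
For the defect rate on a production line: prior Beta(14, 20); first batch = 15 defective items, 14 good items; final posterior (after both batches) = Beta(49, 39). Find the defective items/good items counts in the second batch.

20 defective items and 5 good items

Sequential conjugate updates are equivalent to a single update on the pooled data, so total successes = posterior α − prior α and total failures = posterior β − prior β.
Total across both batches: 49−14=35 defective items, 39−20=19 good items.
Subtract the first batch: 35−15=20 defective items and 19−14=5 good items.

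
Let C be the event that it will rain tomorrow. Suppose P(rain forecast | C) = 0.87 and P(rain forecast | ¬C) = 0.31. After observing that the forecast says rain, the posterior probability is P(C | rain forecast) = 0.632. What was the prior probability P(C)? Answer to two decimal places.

P(C) = 0.38

Bayes' rule in odds form gives O(C|E) = O(C)·[P(E|C)/P(E|¬C)], hence O(C) = O(C|E)/LR.
Posterior odds = 0.632/(1−0.632) = 1.7174. LR = 0.87/0.31 = 2.8065.
Prior odds = 1.7174/2.8065 = 0.6119, so P(C) = 0.6119/(1+0.6119) ≈ 0.38.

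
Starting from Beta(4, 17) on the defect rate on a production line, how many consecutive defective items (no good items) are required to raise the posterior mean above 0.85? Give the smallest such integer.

After k defective items and 0 good items the posterior is Beta(4+k, 17), with mean (4+k)/(4+17+k).
Set (4+k)/(21+k) > 0.85 and solve: k > (0.85·21 − 4)/(1 − 0.85) = 92.333.
The smallest integer exceeding 92.333 is 93.

k = 93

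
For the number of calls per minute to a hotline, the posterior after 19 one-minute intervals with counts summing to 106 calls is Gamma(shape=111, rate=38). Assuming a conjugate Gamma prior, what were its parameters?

Gamma–Poisson conjugacy: posterior shape = α + Σxᵢ, posterior rate = β + n.
So α = 111 − 106 = 5 and β = 38 − 19 = 19.

Gamma(shape=5, rate=19)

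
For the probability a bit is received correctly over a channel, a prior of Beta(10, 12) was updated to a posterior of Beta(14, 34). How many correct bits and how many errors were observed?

Under Beta–binomial conjugacy the posterior parameters are (α+s, β+f).
Match parameters: s=14−10=4, f=34−12=22.

4 correct bits and 22 errors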